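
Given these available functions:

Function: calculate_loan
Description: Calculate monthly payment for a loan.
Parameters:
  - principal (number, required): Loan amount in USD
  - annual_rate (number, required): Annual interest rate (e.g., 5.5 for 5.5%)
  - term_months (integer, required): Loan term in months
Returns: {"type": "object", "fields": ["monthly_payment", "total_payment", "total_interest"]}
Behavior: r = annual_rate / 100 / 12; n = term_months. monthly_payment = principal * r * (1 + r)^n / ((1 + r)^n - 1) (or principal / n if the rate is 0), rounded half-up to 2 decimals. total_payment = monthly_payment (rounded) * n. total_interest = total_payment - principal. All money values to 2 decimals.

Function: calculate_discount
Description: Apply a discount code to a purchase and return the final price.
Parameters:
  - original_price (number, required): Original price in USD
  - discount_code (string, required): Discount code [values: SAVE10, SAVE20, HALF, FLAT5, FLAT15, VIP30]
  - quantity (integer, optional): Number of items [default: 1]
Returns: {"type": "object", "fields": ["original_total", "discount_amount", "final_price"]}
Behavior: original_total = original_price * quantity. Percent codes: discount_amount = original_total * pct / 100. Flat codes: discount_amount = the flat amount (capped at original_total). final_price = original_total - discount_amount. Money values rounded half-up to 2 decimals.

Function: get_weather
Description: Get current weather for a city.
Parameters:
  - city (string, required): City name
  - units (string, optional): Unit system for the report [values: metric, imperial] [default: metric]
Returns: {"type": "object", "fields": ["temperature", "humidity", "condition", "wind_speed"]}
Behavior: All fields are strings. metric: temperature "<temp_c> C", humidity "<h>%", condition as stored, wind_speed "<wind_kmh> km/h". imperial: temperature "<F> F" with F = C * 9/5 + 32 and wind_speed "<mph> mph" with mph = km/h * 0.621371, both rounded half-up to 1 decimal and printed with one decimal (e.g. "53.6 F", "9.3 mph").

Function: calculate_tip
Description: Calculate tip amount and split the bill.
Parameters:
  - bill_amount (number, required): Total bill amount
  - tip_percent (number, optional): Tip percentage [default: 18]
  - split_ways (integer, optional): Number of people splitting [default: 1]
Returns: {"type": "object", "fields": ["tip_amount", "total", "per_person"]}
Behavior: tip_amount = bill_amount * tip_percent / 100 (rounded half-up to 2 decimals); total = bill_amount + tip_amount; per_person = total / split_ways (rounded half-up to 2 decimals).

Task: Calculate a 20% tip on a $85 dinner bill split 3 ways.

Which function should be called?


The task needs a function whose description is: Calculate tip amount and split the bill.
calculate_tip


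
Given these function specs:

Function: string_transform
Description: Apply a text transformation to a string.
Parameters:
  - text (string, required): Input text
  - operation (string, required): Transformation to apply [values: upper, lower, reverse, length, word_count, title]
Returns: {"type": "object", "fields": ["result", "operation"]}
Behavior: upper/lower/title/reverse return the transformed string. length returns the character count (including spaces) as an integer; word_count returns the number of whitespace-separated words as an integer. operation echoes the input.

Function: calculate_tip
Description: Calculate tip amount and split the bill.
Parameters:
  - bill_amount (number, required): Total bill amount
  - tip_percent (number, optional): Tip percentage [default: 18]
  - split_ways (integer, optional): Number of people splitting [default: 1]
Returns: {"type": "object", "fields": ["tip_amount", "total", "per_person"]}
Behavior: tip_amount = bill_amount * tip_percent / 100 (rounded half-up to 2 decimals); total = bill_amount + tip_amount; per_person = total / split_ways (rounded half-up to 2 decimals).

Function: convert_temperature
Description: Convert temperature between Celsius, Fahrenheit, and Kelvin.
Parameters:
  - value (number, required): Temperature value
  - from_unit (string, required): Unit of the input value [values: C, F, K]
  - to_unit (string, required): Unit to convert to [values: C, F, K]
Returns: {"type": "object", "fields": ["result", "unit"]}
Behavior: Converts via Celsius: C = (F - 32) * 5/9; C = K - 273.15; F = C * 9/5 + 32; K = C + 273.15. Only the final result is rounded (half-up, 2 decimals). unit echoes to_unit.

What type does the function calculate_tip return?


The calculate_tip spec declares Returns: {"type": "object", "fields": ["tip_amount", "total", "per_person"]}
Type:
object


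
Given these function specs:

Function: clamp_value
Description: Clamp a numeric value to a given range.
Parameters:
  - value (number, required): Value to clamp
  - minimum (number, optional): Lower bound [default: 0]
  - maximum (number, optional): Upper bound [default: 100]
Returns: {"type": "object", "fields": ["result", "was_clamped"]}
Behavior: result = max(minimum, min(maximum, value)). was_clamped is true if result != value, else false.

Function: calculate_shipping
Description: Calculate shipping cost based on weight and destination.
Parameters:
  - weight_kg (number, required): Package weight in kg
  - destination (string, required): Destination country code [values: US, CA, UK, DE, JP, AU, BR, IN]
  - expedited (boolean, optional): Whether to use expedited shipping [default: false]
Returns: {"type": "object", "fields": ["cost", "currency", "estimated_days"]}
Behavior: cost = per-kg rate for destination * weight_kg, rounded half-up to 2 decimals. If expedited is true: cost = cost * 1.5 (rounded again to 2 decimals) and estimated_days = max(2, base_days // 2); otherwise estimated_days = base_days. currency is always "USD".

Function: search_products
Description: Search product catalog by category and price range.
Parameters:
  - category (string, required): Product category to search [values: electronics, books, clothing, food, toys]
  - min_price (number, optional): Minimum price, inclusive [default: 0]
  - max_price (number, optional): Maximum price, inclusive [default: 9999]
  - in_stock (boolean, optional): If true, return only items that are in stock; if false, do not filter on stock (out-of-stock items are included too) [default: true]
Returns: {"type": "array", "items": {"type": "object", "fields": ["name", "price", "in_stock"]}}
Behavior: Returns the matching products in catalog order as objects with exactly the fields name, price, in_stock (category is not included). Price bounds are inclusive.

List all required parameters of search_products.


Parameters of search_products and their required/optional flag:
  category: required
  min_price: optional
  max_price: optional
  in_stock: optional
category


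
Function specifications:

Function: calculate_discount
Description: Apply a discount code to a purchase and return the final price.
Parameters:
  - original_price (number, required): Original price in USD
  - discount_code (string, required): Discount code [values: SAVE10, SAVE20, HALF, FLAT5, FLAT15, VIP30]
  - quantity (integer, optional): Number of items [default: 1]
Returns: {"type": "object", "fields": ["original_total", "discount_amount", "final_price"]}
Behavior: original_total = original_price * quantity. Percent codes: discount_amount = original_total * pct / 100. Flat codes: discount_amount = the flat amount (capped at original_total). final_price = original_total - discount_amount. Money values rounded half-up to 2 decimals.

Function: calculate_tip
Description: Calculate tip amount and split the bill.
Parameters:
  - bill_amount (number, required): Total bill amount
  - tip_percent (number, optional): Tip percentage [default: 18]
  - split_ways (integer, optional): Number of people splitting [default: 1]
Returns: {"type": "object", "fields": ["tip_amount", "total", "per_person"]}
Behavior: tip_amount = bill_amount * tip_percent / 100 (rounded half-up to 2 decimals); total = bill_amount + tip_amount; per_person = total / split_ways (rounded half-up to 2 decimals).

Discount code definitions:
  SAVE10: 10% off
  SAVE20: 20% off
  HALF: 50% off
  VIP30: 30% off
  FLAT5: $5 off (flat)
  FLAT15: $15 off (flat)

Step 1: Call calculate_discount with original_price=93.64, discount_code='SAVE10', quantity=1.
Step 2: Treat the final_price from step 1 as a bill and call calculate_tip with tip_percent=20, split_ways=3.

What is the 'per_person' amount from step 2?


Step 1: calculate_discount(original_price=93.64, discount_code=SAVE10, quantity=1)
  original_total = 93.64 * 1 = 93.64
  SAVE10 = 10% off: discount_amount = 93.64 * 10/100 = 9.364 -> 9.36
  final_price = 93.64 - 9.36 = 84.28
  -> final_price = 84.28
Step 2: calculate_tip(bill_amount=84.28, tip_percent=20, split_ways=3)
  tip_amount = 84.28 * 20/100 = 16.856 -> 16.86
  total = 84.28 + 16.86 = 101.14
  per_person = 101.14 / 3 = 33.713333 -> 33.71
  -> per_person = 33.71
$33.71


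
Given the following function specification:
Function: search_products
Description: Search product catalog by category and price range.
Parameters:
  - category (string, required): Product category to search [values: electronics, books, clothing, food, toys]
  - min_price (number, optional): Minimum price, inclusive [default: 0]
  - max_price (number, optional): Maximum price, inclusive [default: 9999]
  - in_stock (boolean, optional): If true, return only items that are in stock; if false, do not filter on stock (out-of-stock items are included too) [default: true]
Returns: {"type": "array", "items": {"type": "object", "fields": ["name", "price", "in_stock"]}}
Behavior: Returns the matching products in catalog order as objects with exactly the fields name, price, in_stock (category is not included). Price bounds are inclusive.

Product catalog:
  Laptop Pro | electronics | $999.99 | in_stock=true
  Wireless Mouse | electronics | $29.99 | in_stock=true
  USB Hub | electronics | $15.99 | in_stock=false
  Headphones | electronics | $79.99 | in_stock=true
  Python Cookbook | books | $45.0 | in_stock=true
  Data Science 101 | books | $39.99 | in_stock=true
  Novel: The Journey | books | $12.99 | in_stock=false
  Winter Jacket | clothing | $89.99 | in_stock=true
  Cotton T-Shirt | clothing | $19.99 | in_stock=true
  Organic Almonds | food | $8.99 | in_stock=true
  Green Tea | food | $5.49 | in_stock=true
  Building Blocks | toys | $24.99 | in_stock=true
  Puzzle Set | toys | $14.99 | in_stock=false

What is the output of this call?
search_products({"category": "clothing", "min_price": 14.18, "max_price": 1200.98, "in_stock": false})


Filter: category=clothing, 14.18 <= price <= 1200.98, in_stock=false so stock is not filtered
  Winter Jacket ($89.99): keep
  Cotton T-Shirt ($19.99): keep
Output:
[{"name": "Winter Jacket", "price": 89.99, "in_stock": true}, {"name": "Cotton T-Shirt", "price": 19.99, "in_stock": true}]


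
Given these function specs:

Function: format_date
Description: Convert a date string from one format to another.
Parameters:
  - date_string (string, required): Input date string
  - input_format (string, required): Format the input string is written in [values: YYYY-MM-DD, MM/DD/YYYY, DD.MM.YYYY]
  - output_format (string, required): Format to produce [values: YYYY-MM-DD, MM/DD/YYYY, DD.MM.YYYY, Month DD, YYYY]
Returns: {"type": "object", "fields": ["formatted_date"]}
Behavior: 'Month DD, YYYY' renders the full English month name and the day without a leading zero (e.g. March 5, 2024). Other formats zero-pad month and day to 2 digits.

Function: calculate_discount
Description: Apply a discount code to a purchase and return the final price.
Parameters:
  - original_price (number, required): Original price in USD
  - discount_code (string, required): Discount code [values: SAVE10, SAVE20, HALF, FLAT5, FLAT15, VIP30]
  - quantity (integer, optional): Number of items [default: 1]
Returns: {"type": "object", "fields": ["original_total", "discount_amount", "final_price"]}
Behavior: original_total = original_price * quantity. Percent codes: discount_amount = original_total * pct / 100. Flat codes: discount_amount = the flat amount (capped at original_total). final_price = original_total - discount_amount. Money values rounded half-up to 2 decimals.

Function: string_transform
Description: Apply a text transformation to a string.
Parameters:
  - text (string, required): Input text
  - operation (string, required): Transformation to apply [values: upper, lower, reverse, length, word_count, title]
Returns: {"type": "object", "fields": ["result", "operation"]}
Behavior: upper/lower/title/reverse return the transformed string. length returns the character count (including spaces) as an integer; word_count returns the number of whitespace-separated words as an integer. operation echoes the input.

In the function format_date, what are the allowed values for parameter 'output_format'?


The format_date spec declares:
  - output_format (string, required): Format to produce [values: YYYY-MM-DD, MM/DD/YYYY, DD.MM.YYYY, Month DD, YYYY]
Allowed values:
YYYY-MM-DD, MM/DD/YYYY, DD.MM.YYYY, Month DD, YYYY


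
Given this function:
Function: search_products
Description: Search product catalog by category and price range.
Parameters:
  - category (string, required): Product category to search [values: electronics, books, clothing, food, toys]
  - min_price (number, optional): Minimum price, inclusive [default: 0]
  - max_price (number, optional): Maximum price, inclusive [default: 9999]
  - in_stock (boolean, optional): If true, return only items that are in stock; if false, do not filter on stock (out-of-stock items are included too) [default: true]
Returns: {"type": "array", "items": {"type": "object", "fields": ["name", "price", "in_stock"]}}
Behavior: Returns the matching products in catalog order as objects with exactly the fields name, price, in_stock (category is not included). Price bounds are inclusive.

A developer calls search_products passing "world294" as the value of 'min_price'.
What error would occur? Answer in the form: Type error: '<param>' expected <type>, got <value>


Spec: 'min_price' is declared as number; "world294" is a string.
Type error: 'min_price' expected number, got "world294"


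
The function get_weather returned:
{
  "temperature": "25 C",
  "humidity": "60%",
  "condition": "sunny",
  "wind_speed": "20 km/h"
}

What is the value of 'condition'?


sunny


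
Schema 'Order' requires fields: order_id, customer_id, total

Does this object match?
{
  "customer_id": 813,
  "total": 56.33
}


Checking required fields...
Missing: order_id
Invalid - missing required field 'order_id'


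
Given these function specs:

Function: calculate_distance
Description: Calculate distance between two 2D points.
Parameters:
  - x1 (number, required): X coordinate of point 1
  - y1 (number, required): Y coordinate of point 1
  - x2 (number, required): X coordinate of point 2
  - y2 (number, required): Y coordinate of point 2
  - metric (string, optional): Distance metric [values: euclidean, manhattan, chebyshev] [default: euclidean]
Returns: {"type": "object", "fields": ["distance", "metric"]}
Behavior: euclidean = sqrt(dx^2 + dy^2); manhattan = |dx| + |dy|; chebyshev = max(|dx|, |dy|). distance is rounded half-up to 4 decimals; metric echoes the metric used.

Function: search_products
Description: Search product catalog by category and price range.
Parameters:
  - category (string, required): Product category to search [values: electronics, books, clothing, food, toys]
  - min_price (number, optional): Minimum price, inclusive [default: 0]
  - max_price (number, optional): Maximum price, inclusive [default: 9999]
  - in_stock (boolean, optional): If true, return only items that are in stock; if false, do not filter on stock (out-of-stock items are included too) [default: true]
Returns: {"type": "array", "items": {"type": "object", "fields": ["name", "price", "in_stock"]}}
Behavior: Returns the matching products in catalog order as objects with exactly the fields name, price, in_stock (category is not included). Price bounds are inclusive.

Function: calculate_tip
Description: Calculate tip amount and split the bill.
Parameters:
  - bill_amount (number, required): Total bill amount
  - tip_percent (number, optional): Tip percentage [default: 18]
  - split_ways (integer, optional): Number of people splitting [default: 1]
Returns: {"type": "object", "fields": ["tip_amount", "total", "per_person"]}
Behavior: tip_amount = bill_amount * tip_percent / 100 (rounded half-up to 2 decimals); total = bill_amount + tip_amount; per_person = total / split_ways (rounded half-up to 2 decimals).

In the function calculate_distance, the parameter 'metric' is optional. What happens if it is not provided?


The calculate_distance spec declares:
  - metric (string, optional): Distance metric [values: euclidean, manhattan, chebyshev] [default: euclidean]
It defaults to euclidean


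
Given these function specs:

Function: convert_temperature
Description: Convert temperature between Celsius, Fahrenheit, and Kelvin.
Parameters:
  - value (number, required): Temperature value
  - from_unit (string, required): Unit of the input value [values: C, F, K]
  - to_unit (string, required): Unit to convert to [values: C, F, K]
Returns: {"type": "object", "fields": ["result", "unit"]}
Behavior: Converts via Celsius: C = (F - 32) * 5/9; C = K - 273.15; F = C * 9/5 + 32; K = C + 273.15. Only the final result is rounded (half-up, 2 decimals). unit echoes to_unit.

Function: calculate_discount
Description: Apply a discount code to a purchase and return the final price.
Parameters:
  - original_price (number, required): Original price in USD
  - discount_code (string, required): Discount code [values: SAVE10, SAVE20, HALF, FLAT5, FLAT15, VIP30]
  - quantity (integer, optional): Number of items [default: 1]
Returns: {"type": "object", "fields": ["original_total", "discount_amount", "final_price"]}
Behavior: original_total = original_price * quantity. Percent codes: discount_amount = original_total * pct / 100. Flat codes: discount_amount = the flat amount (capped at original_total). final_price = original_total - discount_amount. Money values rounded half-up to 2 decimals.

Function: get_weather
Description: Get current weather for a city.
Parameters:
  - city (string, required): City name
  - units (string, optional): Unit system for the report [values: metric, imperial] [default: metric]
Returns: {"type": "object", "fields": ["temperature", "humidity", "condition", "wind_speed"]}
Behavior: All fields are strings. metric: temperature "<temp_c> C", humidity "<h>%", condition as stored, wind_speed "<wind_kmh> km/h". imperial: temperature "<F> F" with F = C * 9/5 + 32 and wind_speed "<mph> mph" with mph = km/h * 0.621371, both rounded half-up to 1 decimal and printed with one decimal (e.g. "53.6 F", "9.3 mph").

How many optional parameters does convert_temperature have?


Parameters of convert_temperature: value (required), from_unit (required), to_unit (required)
Optional count:
0


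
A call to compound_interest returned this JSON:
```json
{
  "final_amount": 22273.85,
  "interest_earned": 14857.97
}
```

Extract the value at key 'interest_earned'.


14857.97


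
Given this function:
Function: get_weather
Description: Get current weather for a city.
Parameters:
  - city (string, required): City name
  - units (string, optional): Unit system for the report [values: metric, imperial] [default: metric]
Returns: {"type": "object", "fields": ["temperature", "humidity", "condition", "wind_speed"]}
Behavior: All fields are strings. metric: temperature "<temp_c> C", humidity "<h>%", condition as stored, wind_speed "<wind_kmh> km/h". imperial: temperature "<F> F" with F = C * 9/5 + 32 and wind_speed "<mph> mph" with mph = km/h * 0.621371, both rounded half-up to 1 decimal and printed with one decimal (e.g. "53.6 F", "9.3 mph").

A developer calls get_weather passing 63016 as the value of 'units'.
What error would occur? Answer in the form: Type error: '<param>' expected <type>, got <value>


Spec: 'units' is declared as string; 63016 is an integer.
Type error: 'units' expected string, got 63016


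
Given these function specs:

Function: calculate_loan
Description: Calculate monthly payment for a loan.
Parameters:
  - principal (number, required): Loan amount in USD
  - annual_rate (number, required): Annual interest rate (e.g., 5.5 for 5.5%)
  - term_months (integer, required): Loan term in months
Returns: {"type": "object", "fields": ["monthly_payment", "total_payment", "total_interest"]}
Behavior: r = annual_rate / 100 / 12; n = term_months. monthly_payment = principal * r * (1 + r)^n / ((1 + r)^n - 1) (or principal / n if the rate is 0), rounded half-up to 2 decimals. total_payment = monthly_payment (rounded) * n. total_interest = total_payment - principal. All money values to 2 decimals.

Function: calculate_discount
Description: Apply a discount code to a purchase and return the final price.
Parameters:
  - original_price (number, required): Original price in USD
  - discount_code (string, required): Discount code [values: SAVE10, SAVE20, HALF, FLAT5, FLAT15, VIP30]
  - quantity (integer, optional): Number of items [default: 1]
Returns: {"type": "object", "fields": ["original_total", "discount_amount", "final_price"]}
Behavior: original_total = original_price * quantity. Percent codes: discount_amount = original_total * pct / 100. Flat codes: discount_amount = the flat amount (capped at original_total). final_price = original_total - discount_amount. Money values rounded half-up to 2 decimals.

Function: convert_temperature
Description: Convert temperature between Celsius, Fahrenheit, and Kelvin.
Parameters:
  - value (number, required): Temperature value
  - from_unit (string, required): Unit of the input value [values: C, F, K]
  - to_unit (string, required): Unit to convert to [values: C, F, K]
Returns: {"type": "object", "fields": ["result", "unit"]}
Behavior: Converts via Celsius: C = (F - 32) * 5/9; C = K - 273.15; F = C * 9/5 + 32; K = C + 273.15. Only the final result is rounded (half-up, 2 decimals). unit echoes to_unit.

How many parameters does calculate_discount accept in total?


Parameters of calculate_discount: original_price (required), discount_code (required), quantity (optional)
Total:
3


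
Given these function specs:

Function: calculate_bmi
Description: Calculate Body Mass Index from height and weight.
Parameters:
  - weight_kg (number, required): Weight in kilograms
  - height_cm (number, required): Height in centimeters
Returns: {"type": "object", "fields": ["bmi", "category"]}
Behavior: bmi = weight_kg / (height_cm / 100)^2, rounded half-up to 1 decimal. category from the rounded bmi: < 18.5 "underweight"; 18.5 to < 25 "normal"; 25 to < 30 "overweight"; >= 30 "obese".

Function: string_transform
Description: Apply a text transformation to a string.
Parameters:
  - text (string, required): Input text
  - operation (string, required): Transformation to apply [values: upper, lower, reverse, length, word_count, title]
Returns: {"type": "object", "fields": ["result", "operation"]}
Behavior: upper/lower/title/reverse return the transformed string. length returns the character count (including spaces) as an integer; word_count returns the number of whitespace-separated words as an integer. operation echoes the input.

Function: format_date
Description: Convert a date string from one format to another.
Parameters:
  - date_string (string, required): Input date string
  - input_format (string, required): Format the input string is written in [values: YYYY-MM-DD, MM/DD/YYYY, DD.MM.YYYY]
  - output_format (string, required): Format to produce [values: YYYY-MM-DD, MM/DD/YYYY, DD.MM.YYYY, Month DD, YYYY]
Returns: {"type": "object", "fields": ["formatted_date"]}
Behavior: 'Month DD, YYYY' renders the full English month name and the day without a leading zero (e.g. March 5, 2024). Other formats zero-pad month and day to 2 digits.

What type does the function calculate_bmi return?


The calculate_bmi spec declares Returns: {"type": "object", "fields": ["bmi", "category"]}
Type:
object


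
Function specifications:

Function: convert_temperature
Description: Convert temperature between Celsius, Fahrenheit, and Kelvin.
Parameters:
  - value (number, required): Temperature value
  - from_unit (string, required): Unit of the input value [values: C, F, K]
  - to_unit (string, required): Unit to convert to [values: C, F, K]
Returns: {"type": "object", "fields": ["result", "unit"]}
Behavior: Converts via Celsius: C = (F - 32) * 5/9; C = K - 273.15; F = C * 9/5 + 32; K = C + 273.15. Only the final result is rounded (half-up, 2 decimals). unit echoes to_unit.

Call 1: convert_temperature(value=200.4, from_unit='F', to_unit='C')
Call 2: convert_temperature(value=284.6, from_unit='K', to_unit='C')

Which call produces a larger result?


Call 1:
  To C: (200.4 - 32) * 5/9 = 93.555556
  Target is C: 93.555556
  Round to 2 decimals: 93.56
  -> 93.56 C
Call 2:
  To C: 284.6 - 273.15 = 11.45
  Target is C: 11.45
  Round to 2 decimals: 11.45
  -> 11.45 C
Call 1 (93.56 C)


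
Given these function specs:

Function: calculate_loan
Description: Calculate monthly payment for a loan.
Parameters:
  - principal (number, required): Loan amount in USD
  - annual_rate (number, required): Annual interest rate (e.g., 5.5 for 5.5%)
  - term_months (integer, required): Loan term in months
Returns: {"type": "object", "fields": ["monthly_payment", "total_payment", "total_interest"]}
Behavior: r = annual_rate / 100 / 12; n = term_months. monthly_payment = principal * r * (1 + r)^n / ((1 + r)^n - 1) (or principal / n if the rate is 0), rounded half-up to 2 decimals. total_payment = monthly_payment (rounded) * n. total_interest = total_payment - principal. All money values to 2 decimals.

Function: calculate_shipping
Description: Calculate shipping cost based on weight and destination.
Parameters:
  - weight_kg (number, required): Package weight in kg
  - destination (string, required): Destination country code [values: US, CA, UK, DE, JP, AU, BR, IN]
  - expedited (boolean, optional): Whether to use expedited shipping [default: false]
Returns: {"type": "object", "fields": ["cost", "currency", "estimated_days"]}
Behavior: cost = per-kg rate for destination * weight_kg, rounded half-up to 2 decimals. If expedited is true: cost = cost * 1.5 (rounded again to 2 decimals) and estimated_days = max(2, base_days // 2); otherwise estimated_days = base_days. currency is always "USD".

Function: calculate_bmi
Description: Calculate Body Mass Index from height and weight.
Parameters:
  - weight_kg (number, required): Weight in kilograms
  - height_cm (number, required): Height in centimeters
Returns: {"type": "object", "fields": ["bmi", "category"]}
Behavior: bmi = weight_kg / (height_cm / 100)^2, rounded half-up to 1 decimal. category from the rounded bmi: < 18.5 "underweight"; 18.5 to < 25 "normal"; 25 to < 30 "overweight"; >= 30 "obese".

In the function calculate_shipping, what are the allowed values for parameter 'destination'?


The calculate_shipping spec declares:
  - destination (string, required): Destination country code [values: US, CA, UK, DE, JP, AU, BR, IN]
Allowed values:
US, CA, UK, DE, JP, AU, BR, IN


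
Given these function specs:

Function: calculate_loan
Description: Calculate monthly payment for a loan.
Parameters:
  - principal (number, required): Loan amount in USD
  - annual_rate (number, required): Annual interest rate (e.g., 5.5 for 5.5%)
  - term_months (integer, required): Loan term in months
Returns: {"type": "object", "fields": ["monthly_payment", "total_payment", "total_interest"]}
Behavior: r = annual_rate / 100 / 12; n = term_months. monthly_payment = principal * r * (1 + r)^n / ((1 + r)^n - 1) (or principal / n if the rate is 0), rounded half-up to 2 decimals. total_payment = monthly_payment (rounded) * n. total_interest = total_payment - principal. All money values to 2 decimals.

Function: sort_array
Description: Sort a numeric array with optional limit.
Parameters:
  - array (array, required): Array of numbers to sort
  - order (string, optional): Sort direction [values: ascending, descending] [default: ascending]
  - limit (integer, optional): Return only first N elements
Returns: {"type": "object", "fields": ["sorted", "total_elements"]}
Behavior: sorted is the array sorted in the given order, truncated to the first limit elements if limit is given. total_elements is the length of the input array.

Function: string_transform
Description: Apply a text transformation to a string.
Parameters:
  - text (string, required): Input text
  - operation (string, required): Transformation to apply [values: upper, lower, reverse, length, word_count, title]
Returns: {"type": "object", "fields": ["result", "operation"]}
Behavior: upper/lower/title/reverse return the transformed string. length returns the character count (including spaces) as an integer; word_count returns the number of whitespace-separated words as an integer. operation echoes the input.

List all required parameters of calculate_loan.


Parameters of calculate_loan and their required/optional flag:
  principal: required
  annual_rate: required
  term_months: required
annual_rate, principal, term_months


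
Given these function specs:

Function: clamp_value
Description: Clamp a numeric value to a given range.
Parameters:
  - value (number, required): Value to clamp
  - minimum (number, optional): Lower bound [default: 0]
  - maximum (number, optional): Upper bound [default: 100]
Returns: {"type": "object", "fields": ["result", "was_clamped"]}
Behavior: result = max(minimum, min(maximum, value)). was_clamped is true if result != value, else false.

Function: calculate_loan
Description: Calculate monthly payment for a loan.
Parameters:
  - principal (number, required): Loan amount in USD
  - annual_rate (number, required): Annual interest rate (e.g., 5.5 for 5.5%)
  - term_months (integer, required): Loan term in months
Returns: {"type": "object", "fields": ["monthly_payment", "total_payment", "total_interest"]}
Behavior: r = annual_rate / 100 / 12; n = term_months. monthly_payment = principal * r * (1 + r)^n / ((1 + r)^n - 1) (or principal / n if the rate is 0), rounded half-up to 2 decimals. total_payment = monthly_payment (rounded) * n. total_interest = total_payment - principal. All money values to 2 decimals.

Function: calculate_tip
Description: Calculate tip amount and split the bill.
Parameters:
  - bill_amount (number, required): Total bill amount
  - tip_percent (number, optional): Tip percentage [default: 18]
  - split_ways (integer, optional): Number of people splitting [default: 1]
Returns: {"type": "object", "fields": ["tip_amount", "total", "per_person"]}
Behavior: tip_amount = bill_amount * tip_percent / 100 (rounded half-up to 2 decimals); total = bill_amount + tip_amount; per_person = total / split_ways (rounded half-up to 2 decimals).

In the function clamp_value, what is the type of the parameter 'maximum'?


The clamp_value spec declares:
  - maximum (number, optional): Upper bound [default: 100]
Type:
number


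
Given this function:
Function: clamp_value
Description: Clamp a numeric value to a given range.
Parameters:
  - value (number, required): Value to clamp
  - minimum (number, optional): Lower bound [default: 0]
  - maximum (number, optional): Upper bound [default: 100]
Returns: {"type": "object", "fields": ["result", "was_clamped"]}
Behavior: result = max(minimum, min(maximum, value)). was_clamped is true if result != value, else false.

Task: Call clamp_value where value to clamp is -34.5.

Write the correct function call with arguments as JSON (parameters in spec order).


Mapping each described value to its parameter name:
  'Value to clamp' -> value = -34.5
clamp_value({"value": -34.5})


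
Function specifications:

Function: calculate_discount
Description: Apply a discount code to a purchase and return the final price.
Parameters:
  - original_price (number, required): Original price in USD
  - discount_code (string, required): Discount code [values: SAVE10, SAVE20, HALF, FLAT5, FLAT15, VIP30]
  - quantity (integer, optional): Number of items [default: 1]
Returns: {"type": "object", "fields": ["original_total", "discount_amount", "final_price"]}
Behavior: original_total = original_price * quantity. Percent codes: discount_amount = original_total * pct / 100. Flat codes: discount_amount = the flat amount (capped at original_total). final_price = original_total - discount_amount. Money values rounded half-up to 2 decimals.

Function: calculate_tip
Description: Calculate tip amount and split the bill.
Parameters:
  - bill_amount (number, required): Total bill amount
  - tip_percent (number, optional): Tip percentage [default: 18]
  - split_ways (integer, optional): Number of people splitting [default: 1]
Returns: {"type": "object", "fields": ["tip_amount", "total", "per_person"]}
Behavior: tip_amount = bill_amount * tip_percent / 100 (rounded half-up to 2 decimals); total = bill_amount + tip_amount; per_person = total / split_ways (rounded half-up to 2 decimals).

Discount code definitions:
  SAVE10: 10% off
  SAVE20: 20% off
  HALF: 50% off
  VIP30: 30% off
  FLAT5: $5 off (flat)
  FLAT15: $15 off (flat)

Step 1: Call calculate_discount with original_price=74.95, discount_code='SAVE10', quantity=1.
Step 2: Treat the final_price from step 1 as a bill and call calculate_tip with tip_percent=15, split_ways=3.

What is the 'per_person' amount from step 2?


Step 1: calculate_discount(original_price=74.95, discount_code=SAVE10, quantity=1)
  original_total = 74.95 * 1 = 74.95
  SAVE10 = 10% off: discount_amount = 74.95 * 10/100 = 7.495 -> 7.50
  final_price = 74.95 - 7.50 = 67.45
  -> final_price = 67.45
Step 2: calculate_tip(bill_amount=67.45, tip_percent=15, split_ways=3)
  tip_amount = 67.45 * 15/100 = 10.1175 -> 10.12
  total = 67.45 + 10.12 = 77.57
  per_person = 77.57 / 3 = 25.856667 -> 25.86
  -> per_person = 25.86
$25.86


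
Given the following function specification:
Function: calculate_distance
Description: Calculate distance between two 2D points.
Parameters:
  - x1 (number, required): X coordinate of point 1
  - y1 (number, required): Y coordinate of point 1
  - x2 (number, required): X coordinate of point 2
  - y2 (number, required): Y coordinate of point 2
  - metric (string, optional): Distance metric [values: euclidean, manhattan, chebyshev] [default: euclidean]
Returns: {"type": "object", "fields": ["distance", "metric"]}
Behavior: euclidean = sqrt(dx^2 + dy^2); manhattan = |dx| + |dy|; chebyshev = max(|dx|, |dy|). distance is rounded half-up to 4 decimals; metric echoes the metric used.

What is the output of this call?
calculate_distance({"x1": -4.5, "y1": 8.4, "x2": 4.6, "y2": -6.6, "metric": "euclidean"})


|dx| = |4.6 - -4.5| = 9.1; |dy| = |-6.6 - 8.4| = 15
euclidean: sqrt(9.1^2 + 15^2) = sqrt(307.81) = 17.544515
Round to 4 decimals: 17.5445
Output:
{"distance": 17.5445, "metric": "euclidean"}


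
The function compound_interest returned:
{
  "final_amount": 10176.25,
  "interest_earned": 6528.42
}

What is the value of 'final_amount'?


10176.25


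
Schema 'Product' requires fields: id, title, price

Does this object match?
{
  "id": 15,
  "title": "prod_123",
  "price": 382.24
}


Checking required fields... All present.
Valid - all required fields present


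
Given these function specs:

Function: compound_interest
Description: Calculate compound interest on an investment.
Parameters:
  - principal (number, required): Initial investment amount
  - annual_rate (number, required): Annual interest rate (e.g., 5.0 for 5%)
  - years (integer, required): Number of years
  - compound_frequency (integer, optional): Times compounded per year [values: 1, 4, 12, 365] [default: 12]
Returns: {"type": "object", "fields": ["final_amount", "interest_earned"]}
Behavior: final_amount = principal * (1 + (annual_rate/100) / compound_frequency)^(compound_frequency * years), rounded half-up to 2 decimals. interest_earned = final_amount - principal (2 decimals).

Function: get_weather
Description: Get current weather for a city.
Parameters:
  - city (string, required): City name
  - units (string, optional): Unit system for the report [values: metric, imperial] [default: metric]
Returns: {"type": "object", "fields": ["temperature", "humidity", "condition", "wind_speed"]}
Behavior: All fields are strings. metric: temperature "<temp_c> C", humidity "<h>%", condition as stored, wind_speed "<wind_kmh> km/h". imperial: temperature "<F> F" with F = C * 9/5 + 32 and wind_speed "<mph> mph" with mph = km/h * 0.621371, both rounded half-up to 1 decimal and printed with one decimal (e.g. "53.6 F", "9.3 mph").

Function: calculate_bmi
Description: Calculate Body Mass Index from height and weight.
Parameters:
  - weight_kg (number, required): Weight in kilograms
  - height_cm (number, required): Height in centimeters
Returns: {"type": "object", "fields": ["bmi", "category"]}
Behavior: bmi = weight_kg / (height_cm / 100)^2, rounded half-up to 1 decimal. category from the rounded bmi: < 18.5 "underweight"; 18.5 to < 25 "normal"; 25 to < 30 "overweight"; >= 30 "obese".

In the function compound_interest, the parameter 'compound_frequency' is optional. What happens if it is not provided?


The compound_interest spec declares:
  - compound_frequency (integer, optional): Times compounded per year [values: 1, 4, 12, 365] [default: 12]
It defaults to 12


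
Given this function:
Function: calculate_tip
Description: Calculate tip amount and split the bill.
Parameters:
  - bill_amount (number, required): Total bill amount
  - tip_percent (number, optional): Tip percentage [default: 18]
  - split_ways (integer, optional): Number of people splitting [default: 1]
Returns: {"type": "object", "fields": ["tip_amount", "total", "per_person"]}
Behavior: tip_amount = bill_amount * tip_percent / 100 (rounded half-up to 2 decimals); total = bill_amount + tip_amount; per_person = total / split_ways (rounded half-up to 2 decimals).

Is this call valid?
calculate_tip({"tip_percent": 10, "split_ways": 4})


Checking required parameters...
Missing required parameter: bill_amount
Invalid - missing required parameter 'bill_amount'


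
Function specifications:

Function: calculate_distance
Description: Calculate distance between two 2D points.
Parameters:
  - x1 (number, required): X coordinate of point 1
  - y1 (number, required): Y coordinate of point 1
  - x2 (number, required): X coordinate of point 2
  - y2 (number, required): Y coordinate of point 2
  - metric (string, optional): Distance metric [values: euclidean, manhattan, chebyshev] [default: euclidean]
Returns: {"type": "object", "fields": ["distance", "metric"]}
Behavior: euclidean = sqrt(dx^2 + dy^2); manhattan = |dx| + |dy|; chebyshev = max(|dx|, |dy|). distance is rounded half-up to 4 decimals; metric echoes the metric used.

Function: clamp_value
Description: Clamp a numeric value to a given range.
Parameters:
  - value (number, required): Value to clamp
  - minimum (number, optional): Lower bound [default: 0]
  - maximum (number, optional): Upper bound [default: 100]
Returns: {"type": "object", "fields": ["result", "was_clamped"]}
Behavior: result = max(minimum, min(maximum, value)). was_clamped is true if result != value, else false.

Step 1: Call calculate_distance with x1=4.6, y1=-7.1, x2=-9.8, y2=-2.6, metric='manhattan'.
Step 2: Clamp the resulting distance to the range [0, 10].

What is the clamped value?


Step 1: calculate_distance (manhattan)
  |dx| = |-9.8 - 4.6| = 14.4; |dy| = |-2.6 - -7.1| = 4.5
  manhattan: 14.4 + 4.5 = 18.9
  Round to 4 decimals: 18.9
  -> distance = 18.9
Step 2: clamp_value(value=18.9, minimum=0, maximum=10)
  result = max(0, min(10, 18.9)) = max(0, 10) = 10
  was_clamped = (10 != 18.9) = true
  -> result = 10
10


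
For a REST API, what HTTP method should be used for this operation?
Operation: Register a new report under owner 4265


GET = read, POST = create, PUT = update/replace, DELETE = remove
This operation is a create.
POST


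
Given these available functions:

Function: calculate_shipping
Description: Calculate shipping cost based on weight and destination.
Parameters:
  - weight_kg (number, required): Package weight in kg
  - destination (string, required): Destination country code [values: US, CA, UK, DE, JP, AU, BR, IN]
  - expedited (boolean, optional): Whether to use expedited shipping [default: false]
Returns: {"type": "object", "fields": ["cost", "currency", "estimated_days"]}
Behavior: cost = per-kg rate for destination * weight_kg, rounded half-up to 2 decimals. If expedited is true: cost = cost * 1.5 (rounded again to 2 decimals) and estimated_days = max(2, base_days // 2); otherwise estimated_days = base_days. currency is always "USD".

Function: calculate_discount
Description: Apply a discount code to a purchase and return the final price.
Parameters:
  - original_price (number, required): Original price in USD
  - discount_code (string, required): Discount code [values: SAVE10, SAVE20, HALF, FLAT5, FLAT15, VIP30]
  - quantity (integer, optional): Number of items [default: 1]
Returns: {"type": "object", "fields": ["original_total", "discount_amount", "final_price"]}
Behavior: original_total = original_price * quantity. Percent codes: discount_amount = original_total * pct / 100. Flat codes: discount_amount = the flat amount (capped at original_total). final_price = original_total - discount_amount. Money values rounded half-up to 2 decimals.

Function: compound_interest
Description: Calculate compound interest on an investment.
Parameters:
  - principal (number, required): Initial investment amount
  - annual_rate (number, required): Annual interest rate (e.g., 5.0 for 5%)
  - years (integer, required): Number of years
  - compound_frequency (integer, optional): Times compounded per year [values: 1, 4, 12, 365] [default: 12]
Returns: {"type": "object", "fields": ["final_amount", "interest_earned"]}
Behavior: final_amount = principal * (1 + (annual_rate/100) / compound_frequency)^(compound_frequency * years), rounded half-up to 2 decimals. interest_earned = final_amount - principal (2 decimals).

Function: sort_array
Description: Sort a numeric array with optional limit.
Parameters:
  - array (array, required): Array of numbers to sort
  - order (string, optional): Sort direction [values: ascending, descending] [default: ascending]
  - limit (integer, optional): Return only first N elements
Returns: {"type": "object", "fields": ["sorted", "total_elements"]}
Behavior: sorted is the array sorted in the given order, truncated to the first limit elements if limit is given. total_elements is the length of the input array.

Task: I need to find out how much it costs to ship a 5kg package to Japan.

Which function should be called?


The task needs a function whose description is: Calculate shipping cost based on weight and destination.
calculate_shipping
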